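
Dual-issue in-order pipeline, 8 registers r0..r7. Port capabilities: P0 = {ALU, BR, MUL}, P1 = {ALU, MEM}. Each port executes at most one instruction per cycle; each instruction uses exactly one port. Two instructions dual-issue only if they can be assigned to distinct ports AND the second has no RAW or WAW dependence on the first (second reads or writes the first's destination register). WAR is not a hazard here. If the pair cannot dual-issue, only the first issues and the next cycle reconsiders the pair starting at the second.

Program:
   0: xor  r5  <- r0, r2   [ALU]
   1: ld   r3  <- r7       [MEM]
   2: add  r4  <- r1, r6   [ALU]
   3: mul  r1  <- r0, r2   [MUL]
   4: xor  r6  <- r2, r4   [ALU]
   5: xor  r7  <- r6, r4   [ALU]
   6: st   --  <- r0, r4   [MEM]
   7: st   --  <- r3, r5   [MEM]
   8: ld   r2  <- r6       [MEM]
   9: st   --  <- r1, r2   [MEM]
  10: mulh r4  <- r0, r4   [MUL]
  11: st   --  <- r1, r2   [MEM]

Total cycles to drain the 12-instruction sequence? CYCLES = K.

CYCLES = 8

#0 head=0: xor.ALU ld.MEM i0+i1 dual
#1 head=2: add.ALU mul.MUL i2+i3 dual
#2 head=4: xor.ALU i4 RAW r6
#3 head=5: xor.ALU st.MEM i5+i6 dual
#4 head=7: st.MEM i7 no-port MEM/MEM
#5 head=8: ld.MEM i8 no-port MEM/MEM
#6 head=9: st.MEM mulh.MUL i9+i10 dual
#7 head=11: st.MEM i11 tail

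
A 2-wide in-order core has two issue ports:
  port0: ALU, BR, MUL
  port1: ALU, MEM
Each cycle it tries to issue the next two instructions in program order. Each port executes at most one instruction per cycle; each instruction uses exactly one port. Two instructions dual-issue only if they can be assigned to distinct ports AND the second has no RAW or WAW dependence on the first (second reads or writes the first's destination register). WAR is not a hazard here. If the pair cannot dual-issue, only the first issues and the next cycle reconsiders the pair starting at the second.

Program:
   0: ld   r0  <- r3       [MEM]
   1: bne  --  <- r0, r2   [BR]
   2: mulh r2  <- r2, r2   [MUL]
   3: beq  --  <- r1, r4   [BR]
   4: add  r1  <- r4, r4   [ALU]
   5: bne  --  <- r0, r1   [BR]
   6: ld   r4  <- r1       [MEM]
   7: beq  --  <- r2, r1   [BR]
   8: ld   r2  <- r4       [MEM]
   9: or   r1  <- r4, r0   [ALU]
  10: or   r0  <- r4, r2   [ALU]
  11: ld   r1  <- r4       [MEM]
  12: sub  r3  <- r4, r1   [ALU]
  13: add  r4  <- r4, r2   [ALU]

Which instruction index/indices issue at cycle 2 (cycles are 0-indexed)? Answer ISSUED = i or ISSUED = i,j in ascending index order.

[0] i0  ld.MEM  -- RAW r0
[1] i1  bne.BR  -- no-port BR/MUL
[2] i2  mulh.MUL  -- no-port MUL/BR
[3] i3,i4  beq.BR+add.ALU  -- dual
[4] i5,i6  bne.BR+ld.MEM  -- dual
[5] i7,i8  beq.BR+ld.MEM  -- dual
[6] i9,i10  or.ALU+or.ALU  -- dual
[7] i11  ld.MEM  -- RAW r1
[8] i12,i13  sub.ALU+add.ALU  -- dual

ISSUED = 2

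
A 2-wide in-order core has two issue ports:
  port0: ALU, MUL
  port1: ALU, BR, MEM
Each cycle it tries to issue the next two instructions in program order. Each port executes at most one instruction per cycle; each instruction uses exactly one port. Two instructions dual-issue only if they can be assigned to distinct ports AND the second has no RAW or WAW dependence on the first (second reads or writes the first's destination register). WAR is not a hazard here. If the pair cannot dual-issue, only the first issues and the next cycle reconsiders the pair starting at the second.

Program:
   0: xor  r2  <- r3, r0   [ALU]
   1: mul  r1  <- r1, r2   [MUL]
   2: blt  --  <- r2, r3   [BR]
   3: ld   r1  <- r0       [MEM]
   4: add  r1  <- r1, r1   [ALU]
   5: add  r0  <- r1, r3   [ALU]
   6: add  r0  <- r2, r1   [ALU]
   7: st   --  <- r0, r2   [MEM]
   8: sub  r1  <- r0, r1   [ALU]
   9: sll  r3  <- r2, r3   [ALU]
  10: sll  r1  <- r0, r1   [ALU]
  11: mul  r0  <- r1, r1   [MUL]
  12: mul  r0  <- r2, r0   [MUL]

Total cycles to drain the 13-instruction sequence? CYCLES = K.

CYCLES = 10

  cy0 -> i0 (xor) RAW r2
  cy1 -> i1&i2 (mul+blt) pair
  cy2 -> i3 (ld) RAW+WAW r1
  cy3 -> i4 (add) RAW r1
  cy4 -> i5 (add) WAW r0
  cy5 -> i6 (add) RAW r0
  cy6 -> i7&i8 (st+sub) pair
  cy7 -> i9&i10 (sll+sll) pair
  cy8 -> i11 (mul) no-port MUL/MUL
  cy9 -> i12 (mul) tail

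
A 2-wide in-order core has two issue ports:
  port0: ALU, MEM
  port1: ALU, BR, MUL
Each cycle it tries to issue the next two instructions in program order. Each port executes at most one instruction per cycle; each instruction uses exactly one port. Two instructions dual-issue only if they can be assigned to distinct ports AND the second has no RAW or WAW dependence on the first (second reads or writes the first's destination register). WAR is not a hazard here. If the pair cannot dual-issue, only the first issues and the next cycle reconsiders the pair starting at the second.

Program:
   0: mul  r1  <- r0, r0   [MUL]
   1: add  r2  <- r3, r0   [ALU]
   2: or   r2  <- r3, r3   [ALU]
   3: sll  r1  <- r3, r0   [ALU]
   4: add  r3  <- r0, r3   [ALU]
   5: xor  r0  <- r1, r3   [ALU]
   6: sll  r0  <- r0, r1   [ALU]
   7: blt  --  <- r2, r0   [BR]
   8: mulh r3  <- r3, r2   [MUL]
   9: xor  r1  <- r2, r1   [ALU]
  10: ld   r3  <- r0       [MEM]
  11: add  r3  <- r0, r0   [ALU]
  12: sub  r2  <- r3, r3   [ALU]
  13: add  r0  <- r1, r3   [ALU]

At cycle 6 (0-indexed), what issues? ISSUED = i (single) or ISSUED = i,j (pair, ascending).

t=0 i0&i1:mul.MUL+add.ALU ; pair
t=1 i2&i3:or.ALU+sll.ALU ; pair
t=2 i4:add.ALU ; RAW r3
t=3 i5:xor.ALU ; RAW+WAW r0
t=4 i6:sll.ALU ; RAW r0
t=5 i7:blt.BR ; no-port BR/MUL
t=6 i8&i9:mulh.MUL+xor.ALU ; pair
t=7 i10:ld.MEM ; WAW r3
t=8 i11:add.ALU ; RAW r3
t=9 i12&i13:sub.ALU+add.ALU ; pair

ISSUED = 8,9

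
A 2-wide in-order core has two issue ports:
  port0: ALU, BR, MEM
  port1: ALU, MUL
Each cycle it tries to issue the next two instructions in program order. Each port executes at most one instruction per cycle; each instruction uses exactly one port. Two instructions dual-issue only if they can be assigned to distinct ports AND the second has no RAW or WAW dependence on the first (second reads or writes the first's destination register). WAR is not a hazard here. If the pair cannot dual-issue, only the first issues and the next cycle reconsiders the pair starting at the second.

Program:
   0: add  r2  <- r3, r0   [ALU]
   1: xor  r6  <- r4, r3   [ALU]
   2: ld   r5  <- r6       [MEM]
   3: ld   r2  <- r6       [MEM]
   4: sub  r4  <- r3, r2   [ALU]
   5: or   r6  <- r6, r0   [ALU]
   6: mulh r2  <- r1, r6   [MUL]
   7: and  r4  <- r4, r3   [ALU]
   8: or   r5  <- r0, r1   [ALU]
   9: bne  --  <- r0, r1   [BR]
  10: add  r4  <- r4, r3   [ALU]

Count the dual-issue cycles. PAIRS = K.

PAIRS = 4

0. add;xor @i0&i1  | 2-wide
1. ld @i2  | no-port MEM/MEM
2. ld @i3  | RAW r2
3. sub;or @i4&i5  | 2-wide
4. mulh;and @i6&i7  | 2-wide
5. or;bne @i8&i9  | 2-wide
6. add @i10  | tail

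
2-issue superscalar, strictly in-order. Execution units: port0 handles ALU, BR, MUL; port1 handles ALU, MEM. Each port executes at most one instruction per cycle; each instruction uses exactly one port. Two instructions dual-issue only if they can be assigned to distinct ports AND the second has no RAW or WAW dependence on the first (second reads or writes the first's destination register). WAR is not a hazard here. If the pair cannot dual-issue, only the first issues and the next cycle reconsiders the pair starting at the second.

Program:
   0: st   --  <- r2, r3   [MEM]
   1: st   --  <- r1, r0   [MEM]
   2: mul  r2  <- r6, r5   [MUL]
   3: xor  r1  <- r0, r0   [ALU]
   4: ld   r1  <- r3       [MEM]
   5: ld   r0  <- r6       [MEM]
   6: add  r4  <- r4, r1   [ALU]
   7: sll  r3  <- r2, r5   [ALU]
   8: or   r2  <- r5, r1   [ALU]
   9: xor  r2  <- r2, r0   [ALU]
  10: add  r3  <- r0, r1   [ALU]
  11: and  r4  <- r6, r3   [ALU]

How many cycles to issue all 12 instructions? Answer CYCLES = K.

  cy0 -> i0 (st.MEM) no-port MEM/MEM
  cy1 -> i1,i2 (st.MEM+mul.MUL) pair
  cy2 -> i3 (xor.ALU) WAW r1
  cy3 -> i4 (ld.MEM) no-port MEM/MEM
  cy4 -> i5,i6 (ld.MEM+add.ALU) pair
  cy5 -> i7,i8 (sll.ALU+or.ALU) pair
  cy6 -> i9,i10 (xor.ALU+add.ALU) pair
  cy7 -> i11 (and.ALU) tail

CYCLES = 8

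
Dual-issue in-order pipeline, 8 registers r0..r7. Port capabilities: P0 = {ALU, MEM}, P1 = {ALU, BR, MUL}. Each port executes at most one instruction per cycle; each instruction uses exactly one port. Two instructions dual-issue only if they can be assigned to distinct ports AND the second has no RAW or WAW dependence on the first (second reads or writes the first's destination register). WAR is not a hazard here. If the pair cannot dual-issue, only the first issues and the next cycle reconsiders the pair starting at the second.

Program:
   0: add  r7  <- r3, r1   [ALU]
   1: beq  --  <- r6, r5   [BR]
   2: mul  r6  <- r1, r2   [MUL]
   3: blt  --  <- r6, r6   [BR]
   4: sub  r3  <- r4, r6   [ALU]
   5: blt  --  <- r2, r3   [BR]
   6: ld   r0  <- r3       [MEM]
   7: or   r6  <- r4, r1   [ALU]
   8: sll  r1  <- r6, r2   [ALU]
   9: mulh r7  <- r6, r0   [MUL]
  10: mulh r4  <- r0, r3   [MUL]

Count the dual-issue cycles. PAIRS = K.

0. add+beq @i0+i1  | dual
1. mul @i2  | no-port MUL/BR
2. blt+sub @i3+i4  | dual
3. blt+ld @i5+i6  | dual
4. or @i7  | RAW r6
5. sll+mulh @i8+i9  | dual
6. mulh @i10  | tail

PAIRS = 4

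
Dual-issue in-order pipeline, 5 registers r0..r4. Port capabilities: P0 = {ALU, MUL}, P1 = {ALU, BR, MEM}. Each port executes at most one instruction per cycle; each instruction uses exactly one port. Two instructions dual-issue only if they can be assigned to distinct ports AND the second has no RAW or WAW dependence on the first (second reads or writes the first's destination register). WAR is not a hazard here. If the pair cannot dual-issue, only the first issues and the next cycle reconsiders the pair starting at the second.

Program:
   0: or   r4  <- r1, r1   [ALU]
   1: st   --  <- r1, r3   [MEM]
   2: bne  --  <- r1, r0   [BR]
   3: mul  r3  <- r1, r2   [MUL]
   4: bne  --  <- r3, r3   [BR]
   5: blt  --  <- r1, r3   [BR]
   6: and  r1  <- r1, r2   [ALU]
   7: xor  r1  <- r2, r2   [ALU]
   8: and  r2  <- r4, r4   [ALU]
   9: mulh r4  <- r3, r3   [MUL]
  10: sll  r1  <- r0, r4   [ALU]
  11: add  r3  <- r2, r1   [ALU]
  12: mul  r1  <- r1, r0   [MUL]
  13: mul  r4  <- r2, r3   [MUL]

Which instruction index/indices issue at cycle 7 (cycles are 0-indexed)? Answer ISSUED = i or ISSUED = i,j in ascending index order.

ISSUED = 11,12

c0: i0/i1 or/st  pair
c1: i2/i3 bne/mul  pair
c2: i4 bne  no-port BR/BR
c3: i5/i6 blt/and  pair
c4: i7/i8 xor/and  pair
c5: i9 mulh  RAW r4
c6: i10 sll  RAW r1
c7: i11/i12 add/mul  pair
c8: i13 mul  tail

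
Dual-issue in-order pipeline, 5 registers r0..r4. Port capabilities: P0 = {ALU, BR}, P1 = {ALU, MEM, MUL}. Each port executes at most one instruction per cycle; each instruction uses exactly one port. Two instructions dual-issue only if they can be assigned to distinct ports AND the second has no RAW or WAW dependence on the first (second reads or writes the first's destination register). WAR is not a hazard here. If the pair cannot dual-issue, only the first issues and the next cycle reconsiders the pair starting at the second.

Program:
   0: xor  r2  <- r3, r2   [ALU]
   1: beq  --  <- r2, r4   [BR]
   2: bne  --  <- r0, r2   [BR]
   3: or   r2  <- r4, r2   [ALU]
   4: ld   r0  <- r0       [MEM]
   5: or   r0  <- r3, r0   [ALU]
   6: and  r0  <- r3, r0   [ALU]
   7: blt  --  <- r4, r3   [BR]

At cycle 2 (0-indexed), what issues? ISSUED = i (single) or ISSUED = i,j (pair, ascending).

ISSUED = 2,3

  cy0 -> i0 (xor) RAW r2
  cy1 -> i1 (beq) no-port BR/BR
  cy2 -> i2/i3 (bne;or) dual
  cy3 -> i4 (ld) RAW+WAW r0
  cy4 -> i5 (or) RAW+WAW r0
  cy5 -> i6/i7 (and;blt) dual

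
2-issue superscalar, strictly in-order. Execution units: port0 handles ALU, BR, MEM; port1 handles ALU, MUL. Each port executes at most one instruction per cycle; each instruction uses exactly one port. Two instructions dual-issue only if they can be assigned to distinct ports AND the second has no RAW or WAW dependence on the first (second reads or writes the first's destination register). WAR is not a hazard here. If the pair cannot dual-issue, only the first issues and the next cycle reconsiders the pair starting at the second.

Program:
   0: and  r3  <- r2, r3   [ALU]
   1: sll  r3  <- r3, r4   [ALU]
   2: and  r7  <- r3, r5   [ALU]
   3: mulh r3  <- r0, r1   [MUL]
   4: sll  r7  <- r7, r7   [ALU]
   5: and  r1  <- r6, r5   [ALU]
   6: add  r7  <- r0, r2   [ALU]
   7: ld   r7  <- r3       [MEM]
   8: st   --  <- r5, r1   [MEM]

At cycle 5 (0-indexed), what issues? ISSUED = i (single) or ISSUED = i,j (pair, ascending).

ISSUED = 7

t=0 i0:and ; RAW+WAW r3
t=1 i1:sll ; RAW r3
t=2 i2,i3:and+mulh ; dual
t=3 i4,i5:sll+and ; dual
t=4 i6:add ; WAW r7
t=5 i7:ld ; no-port MEM/MEM
t=6 i8:st ; tail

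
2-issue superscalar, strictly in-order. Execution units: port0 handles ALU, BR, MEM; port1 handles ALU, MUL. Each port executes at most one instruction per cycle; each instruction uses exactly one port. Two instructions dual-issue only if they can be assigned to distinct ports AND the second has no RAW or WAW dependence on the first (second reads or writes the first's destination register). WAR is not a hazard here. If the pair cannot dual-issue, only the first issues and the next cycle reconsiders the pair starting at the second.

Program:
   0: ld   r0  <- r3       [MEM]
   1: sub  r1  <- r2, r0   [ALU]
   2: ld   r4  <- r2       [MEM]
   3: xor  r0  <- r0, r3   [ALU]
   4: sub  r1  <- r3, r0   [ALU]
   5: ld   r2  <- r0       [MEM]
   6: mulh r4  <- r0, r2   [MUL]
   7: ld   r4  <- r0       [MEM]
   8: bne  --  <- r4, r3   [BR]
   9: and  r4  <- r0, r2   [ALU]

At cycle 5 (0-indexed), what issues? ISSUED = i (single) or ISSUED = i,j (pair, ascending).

c0: i0 ld.MEM  RAW r0
c1: i1/i2 sub.ALU;ld.MEM  pair
c2: i3 xor.ALU  RAW r0
c3: i4/i5 sub.ALU;ld.MEM  pair
c4: i6 mulh.MUL  WAW r4
c5: i7 ld.MEM  no-port MEM/BR
c6: i8/i9 bne.BR;and.ALU  pair

ISSUED = 7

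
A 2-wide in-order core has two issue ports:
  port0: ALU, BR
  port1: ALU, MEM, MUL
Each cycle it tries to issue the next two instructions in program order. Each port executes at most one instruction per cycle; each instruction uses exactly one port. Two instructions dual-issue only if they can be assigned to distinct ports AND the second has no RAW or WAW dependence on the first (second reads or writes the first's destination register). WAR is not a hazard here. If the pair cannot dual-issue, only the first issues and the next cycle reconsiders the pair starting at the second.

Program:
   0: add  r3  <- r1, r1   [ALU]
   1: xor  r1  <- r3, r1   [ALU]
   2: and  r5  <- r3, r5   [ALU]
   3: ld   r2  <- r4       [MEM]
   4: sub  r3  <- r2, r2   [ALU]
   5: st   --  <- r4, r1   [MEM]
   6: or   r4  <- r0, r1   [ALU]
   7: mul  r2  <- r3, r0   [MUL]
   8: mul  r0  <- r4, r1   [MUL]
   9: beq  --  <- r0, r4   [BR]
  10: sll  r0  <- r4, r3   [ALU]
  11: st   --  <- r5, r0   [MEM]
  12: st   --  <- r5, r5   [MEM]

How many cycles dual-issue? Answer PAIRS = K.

0. add.ALU @i0  | RAW r3
1. xor.ALU;and.ALU @i1&i2  | pair
2. ld.MEM @i3  | RAW r2
3. sub.ALU;st.MEM @i4&i5  | pair
4. or.ALU;mul.MUL @i6&i7  | pair
5. mul.MUL @i8  | RAW r0
6. beq.BR;sll.ALU @i9&i10  | pair
7. st.MEM @i11  | no-port MEM/MEM
8. st.MEM @i12  | tail

PAIRS = 4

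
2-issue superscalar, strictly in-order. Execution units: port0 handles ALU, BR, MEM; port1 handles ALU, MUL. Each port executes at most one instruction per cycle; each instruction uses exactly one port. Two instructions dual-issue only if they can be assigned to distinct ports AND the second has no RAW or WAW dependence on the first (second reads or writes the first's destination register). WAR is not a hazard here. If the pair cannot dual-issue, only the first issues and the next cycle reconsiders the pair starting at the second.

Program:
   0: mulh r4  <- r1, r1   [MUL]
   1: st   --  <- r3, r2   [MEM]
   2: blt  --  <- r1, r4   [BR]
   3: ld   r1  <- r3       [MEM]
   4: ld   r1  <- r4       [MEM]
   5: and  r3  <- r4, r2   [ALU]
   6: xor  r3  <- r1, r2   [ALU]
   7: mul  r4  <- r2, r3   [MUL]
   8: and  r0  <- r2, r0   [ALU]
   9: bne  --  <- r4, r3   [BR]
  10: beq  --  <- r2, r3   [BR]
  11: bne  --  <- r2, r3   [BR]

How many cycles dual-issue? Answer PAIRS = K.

PAIRS = 3

#0 head=0: mulh+st i0/i1 dual
#1 head=2: blt i2 no-port BR/MEM
#2 head=3: ld i3 no-port MEM/MEM
#3 head=4: ld+and i4/i5 dual
#4 head=6: xor i6 RAW r3
#5 head=7: mul+and i7/i8 dual
#6 head=9: bne i9 no-port BR/BR
#7 head=10: beq i10 no-port BR/BR
#8 head=11: bne i11 tail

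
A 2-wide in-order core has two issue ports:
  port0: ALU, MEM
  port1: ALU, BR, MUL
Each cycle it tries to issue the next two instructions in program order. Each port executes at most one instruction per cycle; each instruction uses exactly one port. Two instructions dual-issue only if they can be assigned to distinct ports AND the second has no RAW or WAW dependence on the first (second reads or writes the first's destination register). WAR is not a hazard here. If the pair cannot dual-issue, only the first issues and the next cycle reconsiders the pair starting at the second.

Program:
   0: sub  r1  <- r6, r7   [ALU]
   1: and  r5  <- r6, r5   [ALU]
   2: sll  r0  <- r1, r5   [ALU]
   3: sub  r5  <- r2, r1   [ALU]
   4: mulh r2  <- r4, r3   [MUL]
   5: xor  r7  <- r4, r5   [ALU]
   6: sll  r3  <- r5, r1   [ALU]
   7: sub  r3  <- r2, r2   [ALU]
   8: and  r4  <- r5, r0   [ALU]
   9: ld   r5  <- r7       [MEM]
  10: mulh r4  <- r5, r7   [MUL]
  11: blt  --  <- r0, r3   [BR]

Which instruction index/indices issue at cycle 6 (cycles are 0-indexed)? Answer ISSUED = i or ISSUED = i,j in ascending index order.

  cy0 -> i0&i1 (sub+and) pair
  cy1 -> i2&i3 (sll+sub) pair
  cy2 -> i4&i5 (mulh+xor) pair
  cy3 -> i6 (sll) WAW r3
  cy4 -> i7&i8 (sub+and) pair
  cy5 -> i9 (ld) RAW r5
  cy6 -> i10 (mulh) no-port MUL/BR
  cy7 -> i11 (blt) tail

ISSUED = 10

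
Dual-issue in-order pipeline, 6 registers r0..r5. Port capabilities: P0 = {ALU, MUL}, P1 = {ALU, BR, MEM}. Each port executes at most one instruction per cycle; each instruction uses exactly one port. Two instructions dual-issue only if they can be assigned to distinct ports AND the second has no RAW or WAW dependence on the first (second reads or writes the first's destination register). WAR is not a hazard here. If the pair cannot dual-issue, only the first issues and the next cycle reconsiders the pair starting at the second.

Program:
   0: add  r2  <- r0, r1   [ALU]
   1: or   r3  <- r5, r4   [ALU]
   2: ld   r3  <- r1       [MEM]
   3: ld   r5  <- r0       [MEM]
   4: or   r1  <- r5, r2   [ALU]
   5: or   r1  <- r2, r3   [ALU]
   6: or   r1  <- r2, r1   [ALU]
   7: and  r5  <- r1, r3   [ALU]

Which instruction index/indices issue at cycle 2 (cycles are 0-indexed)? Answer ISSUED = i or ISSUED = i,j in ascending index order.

#0 head=0: add;or i0/i1 dual
#1 head=2: ld i2 no-port MEM/MEM
#2 head=3: ld i3 RAW r5
#3 head=4: or i4 WAW r1
#4 head=5: or i5 RAW+WAW r1
#5 head=6: or i6 RAW r1
#6 head=7: and i7 tail

ISSUED = 3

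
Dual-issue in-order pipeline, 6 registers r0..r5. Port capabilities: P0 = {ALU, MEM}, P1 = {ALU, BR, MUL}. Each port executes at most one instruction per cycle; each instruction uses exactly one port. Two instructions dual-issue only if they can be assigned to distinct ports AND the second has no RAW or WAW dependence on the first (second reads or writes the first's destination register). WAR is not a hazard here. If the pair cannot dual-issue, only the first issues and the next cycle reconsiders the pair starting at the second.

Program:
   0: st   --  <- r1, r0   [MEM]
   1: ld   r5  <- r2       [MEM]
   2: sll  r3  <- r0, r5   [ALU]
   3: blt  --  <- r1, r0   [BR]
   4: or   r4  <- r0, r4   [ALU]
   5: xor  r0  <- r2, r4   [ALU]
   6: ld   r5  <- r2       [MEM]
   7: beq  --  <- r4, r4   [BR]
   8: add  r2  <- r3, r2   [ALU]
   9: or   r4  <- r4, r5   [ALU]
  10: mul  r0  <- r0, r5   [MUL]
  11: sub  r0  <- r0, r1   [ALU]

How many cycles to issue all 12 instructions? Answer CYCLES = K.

#0 head=0: st i0 no-port MEM/MEM
#1 head=1: ld i1 RAW r5
#2 head=2: sll/blt i2,i3 dual
#3 head=4: or i4 RAW r4
#4 head=5: xor/ld i5,i6 dual
#5 head=7: beq/add i7,i8 dual
#6 head=9: or/mul i9,i10 dual
#7 head=11: sub i11 tail

CYCLES = 8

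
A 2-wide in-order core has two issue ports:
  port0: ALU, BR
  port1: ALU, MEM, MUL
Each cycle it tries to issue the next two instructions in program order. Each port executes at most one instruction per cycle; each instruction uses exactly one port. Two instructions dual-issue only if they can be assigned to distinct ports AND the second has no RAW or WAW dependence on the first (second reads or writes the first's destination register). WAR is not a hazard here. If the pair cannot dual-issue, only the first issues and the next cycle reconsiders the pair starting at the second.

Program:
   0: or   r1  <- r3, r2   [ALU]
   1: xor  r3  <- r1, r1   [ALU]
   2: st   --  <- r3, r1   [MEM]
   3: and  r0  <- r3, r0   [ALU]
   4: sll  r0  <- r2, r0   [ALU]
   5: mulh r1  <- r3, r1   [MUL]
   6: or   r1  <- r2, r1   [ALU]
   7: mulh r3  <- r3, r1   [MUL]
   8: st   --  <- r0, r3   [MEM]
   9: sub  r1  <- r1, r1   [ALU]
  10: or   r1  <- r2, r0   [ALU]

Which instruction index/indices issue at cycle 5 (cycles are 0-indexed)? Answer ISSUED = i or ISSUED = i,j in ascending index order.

[0] i0  or.ALU  -- RAW r1
[1] i1  xor.ALU  -- RAW r3
[2] i2&i3  st.MEM;and.ALU  -- dual
[3] i4&i5  sll.ALU;mulh.MUL  -- dual
[4] i6  or.ALU  -- RAW r1
[5] i7  mulh.MUL  -- no-port MUL/MEM
[6] i8&i9  st.MEM;sub.ALU  -- dual
[7] i10  or.ALU  -- tail

ISSUED = 7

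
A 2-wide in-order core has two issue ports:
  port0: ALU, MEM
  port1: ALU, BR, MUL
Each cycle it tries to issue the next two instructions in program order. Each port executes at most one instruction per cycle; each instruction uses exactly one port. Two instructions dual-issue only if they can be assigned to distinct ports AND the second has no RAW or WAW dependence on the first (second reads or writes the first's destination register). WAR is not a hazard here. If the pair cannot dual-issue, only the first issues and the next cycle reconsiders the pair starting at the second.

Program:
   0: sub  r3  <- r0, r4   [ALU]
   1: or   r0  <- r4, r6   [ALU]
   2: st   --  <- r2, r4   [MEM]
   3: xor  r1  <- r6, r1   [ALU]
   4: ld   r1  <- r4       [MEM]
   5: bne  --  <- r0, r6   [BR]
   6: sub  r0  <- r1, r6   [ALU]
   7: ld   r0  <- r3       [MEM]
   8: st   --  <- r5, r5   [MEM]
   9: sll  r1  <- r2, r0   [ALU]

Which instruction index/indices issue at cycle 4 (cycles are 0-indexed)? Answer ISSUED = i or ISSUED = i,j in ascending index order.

ISSUED = 7

  cy0 -> i0&i1 (sub.ALU;or.ALU) pair
  cy1 -> i2&i3 (st.MEM;xor.ALU) pair
  cy2 -> i4&i5 (ld.MEM;bne.BR) pair
  cy3 -> i6 (sub.ALU) WAW r0
  cy4 -> i7 (ld.MEM) no-port MEM/MEM
  cy5 -> i8&i9 (st.MEM;sll.ALU) pair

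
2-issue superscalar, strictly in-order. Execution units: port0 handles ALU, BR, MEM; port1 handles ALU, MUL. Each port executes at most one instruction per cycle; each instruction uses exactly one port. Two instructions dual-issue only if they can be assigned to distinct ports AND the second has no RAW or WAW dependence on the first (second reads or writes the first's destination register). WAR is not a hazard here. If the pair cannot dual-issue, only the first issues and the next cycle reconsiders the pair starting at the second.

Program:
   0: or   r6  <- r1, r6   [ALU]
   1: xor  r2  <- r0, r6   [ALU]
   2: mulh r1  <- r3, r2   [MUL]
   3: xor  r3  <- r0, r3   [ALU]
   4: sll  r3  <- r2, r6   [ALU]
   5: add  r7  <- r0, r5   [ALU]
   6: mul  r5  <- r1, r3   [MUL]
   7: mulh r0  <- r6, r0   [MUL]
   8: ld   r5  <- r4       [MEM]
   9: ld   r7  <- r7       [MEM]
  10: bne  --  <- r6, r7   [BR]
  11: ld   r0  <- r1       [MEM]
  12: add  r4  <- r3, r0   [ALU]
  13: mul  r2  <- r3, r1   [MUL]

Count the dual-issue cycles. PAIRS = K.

0. or.ALU @i0  | RAW r6
1. xor.ALU @i1  | RAW r2
2. mulh.MUL xor.ALU @i2+i3  | pair
3. sll.ALU add.ALU @i4+i5  | pair
4. mul.MUL @i6  | no-port MUL/MUL
5. mulh.MUL ld.MEM @i7+i8  | pair
6. ld.MEM @i9  | no-port MEM/BR
7. bne.BR @i10  | no-port BR/MEM
8. ld.MEM @i11  | RAW r0
9. add.ALU mul.MUL @i12+i13  | pair

PAIRS = 4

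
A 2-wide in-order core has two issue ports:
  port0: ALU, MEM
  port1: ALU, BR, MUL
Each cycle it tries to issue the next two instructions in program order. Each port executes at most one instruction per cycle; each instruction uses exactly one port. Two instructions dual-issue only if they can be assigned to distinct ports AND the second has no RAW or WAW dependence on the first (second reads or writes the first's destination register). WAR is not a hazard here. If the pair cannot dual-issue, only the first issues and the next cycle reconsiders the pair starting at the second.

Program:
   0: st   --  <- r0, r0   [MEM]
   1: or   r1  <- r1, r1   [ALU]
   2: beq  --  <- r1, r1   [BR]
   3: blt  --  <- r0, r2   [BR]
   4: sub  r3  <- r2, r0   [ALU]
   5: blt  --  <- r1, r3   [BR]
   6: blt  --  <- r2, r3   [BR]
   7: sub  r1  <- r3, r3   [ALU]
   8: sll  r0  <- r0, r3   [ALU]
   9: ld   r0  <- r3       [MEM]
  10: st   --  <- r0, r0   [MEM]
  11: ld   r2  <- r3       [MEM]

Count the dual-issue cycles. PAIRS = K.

PAIRS = 3

c0: i0,i1 st+or  2-wide
c1: i2 beq  no-port BR/BR
c2: i3,i4 blt+sub  2-wide
c3: i5 blt  no-port BR/BR
c4: i6,i7 blt+sub  2-wide
c5: i8 sll  WAW r0
c6: i9 ld  no-port MEM/MEM
c7: i10 st  no-port MEM/MEM
c8: i11 ld  tail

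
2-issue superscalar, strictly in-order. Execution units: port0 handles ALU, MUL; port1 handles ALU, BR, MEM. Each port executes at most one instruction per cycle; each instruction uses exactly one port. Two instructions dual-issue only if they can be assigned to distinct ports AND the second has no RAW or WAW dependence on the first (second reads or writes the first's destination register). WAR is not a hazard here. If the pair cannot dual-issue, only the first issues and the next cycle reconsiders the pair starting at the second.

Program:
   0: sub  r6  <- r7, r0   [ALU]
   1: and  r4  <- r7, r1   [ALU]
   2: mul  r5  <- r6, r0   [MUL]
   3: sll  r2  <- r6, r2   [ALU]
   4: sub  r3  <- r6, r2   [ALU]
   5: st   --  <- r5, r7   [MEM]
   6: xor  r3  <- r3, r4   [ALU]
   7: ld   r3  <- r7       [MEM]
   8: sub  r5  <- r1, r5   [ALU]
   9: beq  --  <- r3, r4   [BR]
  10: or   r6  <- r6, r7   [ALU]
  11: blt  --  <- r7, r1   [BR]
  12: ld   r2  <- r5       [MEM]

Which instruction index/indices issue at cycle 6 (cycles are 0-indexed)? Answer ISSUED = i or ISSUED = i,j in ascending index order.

t=0 i0,i1:sub.ALU and.ALU ; pair
t=1 i2,i3:mul.MUL sll.ALU ; pair
t=2 i4,i5:sub.ALU st.MEM ; pair
t=3 i6:xor.ALU ; WAW r3
t=4 i7,i8:ld.MEM sub.ALU ; pair
t=5 i9,i10:beq.BR or.ALU ; pair
t=6 i11:blt.BR ; no-port BR/MEM
t=7 i12:ld.MEM ; tail

ISSUED = 11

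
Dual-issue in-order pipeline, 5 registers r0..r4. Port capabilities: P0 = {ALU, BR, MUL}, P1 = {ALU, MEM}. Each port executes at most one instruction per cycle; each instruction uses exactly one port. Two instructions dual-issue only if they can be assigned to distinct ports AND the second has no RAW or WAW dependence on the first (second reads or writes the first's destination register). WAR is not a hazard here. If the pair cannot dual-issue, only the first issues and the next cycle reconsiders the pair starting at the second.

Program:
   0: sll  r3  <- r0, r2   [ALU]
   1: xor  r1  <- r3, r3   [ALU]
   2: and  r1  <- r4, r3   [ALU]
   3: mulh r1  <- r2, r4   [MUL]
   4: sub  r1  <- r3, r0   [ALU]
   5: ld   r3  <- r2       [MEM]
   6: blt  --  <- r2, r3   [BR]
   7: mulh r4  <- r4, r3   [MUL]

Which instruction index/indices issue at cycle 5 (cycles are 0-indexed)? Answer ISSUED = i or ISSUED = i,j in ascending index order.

  cy0 -> i0 (sll.ALU) RAW r3
  cy1 -> i1 (xor.ALU) WAW r1
  cy2 -> i2 (and.ALU) WAW r1
  cy3 -> i3 (mulh.MUL) WAW r1
  cy4 -> i4&i5 (sub.ALU/ld.MEM) pair
  cy5 -> i6 (blt.BR) no-port BR/MUL
  cy6 -> i7 (mulh.MUL) tail

ISSUED = 6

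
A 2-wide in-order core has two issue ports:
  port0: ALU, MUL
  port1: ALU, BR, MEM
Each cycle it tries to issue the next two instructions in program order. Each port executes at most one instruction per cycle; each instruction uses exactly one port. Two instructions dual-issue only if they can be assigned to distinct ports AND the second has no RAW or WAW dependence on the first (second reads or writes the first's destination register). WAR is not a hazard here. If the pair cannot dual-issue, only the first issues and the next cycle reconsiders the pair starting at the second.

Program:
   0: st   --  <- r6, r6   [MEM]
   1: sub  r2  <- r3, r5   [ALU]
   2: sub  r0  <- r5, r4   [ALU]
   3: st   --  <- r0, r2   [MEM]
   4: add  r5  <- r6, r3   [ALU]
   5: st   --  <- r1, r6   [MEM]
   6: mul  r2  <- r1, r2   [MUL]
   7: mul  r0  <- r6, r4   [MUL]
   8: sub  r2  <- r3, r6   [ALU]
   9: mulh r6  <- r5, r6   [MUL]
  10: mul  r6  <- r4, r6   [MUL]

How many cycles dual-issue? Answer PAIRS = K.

PAIRS = 4

  cy0 -> i0/i1 (st sub) pair
  cy1 -> i2 (sub) RAW r0
  cy2 -> i3/i4 (st add) pair
  cy3 -> i5/i6 (st mul) pair
  cy4 -> i7/i8 (mul sub) pair
  cy5 -> i9 (mulh) no-port MUL/MUL
  cy6 -> i10 (mul) tail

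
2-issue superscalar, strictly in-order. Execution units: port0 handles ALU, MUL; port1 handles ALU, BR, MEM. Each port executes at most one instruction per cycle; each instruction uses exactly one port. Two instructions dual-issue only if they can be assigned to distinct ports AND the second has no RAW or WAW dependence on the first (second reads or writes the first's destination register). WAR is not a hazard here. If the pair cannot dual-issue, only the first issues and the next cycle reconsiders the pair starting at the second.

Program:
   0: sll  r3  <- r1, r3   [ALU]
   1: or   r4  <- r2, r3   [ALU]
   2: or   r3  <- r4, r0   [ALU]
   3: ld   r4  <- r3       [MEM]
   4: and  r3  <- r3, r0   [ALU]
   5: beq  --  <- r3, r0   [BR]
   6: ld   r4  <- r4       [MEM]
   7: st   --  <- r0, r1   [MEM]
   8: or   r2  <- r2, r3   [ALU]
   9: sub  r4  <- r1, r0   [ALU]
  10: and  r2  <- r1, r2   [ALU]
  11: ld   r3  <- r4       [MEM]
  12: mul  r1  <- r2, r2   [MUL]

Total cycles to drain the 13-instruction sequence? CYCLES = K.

t=0 i0:sll ; RAW r3
t=1 i1:or ; RAW r4
t=2 i2:or ; RAW r3
t=3 i3/i4:ld+and ; dual
t=4 i5:beq ; no-port BR/MEM
t=5 i6:ld ; no-port MEM/MEM
t=6 i7/i8:st+or ; dual
t=7 i9/i10:sub+and ; dual
t=8 i11/i12:ld+mul ; dual

CYCLES = 9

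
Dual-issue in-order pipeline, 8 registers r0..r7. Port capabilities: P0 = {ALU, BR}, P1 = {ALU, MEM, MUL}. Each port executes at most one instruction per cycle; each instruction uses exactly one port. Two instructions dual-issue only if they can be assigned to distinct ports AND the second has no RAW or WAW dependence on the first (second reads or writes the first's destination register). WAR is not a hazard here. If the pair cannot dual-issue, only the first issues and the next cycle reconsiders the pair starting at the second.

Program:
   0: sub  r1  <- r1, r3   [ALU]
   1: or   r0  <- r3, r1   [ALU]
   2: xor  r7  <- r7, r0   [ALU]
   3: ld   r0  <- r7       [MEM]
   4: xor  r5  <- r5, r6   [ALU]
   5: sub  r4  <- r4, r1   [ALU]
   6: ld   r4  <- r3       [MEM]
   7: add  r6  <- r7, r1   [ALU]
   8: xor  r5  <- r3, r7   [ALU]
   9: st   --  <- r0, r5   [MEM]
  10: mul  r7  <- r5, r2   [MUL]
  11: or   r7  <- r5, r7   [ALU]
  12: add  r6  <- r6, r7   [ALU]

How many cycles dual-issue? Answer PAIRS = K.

0. sub @i0  | RAW r1
1. or @i1  | RAW r0
2. xor @i2  | RAW r7
3. ld/xor @i3,i4  | dual
4. sub @i5  | WAW r4
5. ld/add @i6,i7  | dual
6. xor @i8  | RAW r5
7. st @i9  | no-port MEM/MUL
8. mul @i10  | RAW+WAW r7
9. or @i11  | RAW r7
10. add @i12  | tail

PAIRS = 2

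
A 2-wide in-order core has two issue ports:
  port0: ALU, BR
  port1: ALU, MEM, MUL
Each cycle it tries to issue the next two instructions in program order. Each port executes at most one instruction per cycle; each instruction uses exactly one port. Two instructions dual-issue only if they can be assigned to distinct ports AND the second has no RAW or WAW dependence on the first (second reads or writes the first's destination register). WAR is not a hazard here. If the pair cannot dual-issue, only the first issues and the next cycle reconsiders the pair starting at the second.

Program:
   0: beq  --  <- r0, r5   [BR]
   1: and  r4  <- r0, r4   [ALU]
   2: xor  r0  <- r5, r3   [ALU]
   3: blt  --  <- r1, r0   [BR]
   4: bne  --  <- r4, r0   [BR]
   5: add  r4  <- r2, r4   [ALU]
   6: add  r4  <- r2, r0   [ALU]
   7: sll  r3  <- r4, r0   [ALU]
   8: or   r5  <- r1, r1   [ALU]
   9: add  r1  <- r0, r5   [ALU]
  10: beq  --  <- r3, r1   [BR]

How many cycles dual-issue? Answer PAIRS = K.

PAIRS = 3

#0 head=0: beq.BR;and.ALU i0+i1 pair
#1 head=2: xor.ALU i2 RAW r0
#2 head=3: blt.BR i3 no-port BR/BR
#3 head=4: bne.BR;add.ALU i4+i5 pair
#4 head=6: add.ALU i6 RAW r4
#5 head=7: sll.ALU;or.ALU i7+i8 pair
#6 head=9: add.ALU i9 RAW r1
#7 head=10: beq.BR i10 tail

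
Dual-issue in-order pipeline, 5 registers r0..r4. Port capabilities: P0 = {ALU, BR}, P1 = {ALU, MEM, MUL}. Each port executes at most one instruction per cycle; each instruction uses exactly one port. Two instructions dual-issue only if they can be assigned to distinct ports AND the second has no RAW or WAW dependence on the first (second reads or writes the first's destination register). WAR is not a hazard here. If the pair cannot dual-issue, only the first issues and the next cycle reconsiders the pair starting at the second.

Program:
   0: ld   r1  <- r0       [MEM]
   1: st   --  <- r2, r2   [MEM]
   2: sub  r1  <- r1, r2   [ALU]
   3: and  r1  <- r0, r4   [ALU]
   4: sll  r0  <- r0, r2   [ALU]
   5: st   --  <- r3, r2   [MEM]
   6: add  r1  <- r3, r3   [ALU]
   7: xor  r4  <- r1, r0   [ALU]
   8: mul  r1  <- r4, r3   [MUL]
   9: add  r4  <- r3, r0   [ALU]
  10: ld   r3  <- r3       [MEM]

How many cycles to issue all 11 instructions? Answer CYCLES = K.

CYCLES = 7

  cy0 -> i0 (ld) no-port MEM/MEM
  cy1 -> i1,i2 (st sub) 2-wide
  cy2 -> i3,i4 (and sll) 2-wide
  cy3 -> i5,i6 (st add) 2-wide
  cy4 -> i7 (xor) RAW r4
  cy5 -> i8,i9 (mul add) 2-wide
  cy6 -> i10 (ld) tail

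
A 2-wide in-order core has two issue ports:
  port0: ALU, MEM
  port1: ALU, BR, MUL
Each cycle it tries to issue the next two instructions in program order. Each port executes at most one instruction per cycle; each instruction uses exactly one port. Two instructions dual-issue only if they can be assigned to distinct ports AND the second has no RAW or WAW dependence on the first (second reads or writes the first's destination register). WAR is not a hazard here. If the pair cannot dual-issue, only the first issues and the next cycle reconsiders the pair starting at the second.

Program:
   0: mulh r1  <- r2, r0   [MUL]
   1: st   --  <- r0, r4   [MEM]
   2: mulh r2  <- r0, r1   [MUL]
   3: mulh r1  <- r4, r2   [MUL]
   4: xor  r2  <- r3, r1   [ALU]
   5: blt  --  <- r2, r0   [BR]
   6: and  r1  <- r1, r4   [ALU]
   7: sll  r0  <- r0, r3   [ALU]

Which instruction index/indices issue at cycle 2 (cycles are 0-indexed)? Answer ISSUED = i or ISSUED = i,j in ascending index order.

ISSUED = 3

#0 head=0: mulh.MUL st.MEM i0,i1 pair
#1 head=2: mulh.MUL i2 no-port MUL/MUL
#2 head=3: mulh.MUL i3 RAW r1
#3 head=4: xor.ALU i4 RAW r2
#4 head=5: blt.BR and.ALU i5,i6 pair
#5 head=7: sll.ALU i7 tail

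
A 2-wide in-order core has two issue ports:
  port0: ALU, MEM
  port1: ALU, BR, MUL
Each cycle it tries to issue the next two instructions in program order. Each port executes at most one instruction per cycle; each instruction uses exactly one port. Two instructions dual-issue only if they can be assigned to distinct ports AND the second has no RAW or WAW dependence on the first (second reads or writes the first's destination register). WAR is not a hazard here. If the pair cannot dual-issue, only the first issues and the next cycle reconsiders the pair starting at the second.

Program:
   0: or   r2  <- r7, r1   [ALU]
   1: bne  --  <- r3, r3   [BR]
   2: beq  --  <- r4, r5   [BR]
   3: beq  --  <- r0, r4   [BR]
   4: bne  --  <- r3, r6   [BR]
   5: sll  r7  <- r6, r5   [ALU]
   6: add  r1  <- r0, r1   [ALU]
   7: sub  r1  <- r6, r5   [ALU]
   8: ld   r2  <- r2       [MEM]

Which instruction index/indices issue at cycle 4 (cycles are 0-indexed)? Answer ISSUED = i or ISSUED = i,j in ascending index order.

ISSUED = 6

  cy0 -> i0+i1 (or.ALU+bne.BR) 2-wide
  cy1 -> i2 (beq.BR) no-port BR/BR
  cy2 -> i3 (beq.BR) no-port BR/BR
  cy3 -> i4+i5 (bne.BR+sll.ALU) 2-wide
  cy4 -> i6 (add.ALU) WAW r1
  cy5 -> i7+i8 (sub.ALU+ld.MEM) 2-wide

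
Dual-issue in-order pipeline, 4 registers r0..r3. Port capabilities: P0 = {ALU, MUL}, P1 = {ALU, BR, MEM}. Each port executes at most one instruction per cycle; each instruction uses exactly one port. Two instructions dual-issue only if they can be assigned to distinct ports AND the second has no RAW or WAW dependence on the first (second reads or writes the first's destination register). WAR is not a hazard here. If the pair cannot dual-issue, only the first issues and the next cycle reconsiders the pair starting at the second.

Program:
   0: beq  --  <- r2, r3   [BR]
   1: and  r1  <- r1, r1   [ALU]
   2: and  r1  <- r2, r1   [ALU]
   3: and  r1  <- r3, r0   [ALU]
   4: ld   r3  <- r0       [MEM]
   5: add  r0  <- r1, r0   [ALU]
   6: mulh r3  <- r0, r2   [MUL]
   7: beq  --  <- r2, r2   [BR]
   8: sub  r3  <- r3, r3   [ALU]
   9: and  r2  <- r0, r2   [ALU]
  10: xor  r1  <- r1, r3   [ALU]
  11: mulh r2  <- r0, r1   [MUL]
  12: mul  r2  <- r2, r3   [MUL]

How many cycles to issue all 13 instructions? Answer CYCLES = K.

CYCLES = 9

t=0 i0&i1:beq.BR and.ALU ; dual
t=1 i2:and.ALU ; WAW r1
t=2 i3&i4:and.ALU ld.MEM ; dual
t=3 i5:add.ALU ; RAW r0
t=4 i6&i7:mulh.MUL beq.BR ; dual
t=5 i8&i9:sub.ALU and.ALU ; dual
t=6 i10:xor.ALU ; RAW r1
t=7 i11:mulh.MUL ; no-port MUL/MUL
t=8 i12:mul.MUL ; tail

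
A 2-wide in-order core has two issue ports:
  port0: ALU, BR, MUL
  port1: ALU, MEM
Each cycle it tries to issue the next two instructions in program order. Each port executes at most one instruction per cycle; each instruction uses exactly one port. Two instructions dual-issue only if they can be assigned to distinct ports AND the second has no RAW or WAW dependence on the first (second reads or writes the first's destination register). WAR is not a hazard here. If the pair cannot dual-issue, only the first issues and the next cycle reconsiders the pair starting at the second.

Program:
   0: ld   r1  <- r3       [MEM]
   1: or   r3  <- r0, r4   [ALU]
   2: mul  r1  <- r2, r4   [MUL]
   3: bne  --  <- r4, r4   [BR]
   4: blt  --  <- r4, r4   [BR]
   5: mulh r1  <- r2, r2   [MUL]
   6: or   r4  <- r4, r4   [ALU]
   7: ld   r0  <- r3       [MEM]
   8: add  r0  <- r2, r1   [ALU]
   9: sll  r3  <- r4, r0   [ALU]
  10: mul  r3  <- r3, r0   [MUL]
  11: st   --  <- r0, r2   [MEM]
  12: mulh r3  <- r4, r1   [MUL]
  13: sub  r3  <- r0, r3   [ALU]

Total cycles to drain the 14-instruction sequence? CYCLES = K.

CYCLES = 11

t=0 i0&i1:ld.MEM/or.ALU ; 2-wide
t=1 i2:mul.MUL ; no-port MUL/BR
t=2 i3:bne.BR ; no-port BR/BR
t=3 i4:blt.BR ; no-port BR/MUL
t=4 i5&i6:mulh.MUL/or.ALU ; 2-wide
t=5 i7:ld.MEM ; WAW r0
t=6 i8:add.ALU ; RAW r0
t=7 i9:sll.ALU ; RAW+WAW r3
t=8 i10&i11:mul.MUL/st.MEM ; 2-wide
t=9 i12:mulh.MUL ; RAW+WAW r3
t=10 i13:sub.ALU ; tail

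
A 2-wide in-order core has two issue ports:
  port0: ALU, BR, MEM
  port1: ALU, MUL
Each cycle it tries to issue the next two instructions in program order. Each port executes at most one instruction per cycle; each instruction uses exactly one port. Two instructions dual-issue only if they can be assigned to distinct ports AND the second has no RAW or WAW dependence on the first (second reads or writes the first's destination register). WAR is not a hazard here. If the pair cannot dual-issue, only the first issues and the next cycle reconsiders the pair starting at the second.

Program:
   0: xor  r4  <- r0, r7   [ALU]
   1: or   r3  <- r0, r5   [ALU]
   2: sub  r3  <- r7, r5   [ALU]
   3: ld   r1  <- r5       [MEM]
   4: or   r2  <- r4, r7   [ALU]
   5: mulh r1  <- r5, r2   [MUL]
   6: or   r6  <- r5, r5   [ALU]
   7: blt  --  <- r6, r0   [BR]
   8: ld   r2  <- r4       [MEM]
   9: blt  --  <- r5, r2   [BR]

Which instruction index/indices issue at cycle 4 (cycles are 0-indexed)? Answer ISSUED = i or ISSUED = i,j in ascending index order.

t=0 i0+i1:xor.ALU/or.ALU ; pair
t=1 i2+i3:sub.ALU/ld.MEM ; pair
t=2 i4:or.ALU ; RAW r2
t=3 i5+i6:mulh.MUL/or.ALU ; pair
t=4 i7:blt.BR ; no-port BR/MEM
t=5 i8:ld.MEM ; no-port MEM/BR
t=6 i9:blt.BR ; tail

ISSUED = 7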